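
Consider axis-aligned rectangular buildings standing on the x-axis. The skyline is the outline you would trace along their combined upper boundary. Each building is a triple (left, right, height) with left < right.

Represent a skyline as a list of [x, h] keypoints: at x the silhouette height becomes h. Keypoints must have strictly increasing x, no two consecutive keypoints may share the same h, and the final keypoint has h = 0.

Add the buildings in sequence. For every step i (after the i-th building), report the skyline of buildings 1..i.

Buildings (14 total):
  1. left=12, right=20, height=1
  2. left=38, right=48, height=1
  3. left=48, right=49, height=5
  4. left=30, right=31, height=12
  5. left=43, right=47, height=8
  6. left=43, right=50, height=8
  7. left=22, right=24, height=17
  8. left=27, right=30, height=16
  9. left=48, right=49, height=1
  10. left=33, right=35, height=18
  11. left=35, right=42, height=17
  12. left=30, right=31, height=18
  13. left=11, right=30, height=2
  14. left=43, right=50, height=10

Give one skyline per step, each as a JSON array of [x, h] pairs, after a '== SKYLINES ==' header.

== SKYLINES ==
[[12,1],[20,0]]
[[12,1],[20,0],[38,1],[48,0]]
[[12,1],[20,0],[38,1],[48,5],[49,0]]
[[12,1],[20,0],[30,12],[31,0],[38,1],[48,5],[49,0]]
[[12,1],[20,0],[30,12],[31,0],[38,1],[43,8],[47,1],[48,5],[49,0]]
[[12,1],[20,0],[30,12],[31,0],[38,1],[43,8],[50,0]]
[[12,1],[20,0],[22,17],[24,0],[30,12],[31,0],[38,1],[43,8],[50,0]]
[[12,1],[20,0],[22,17],[24,0],[27,16],[30,12],[31,0],[38,1],[43,8],[50,0]]
[[12,1],[20,0],[22,17],[24,0],[27,16],[30,12],[31,0],[38,1],[43,8],[50,0]]
[[12,1],[20,0],[22,17],[24,0],[27,16],[30,12],[31,0],[33,18],[35,0],[38,1],[43,8],[50,0]]
[[12,1],[20,0],[22,17],[24,0],[27,16],[30,12],[31,0],[33,18],[35,17],[42,1],[43,8],[50,0]]
[[12,1],[20,0],[22,17],[24,0],[27,16],[30,18],[31,0],[33,18],[35,17],[42,1],[43,8],[50,0]]
[[11,2],[22,17],[24,2],[27,16],[30,18],[31,0],[33,18],[35,17],[42,1],[43,8],[50,0]]
[[11,2],[22,17],[24,2],[27,16],[30,18],[31,0],[33,18],[35,17],[42,1],[43,10],[50,0]]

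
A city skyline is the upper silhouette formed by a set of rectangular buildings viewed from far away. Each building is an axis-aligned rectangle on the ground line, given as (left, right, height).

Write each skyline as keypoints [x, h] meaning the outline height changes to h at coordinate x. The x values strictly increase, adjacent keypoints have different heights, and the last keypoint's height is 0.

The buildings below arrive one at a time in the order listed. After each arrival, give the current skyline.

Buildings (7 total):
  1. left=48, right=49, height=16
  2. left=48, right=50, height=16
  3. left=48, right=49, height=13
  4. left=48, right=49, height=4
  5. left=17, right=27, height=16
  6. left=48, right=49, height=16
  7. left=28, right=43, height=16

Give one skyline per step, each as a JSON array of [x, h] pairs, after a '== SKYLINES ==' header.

== SKYLINES ==
[[48,16],[49,0]]
[[48,16],[50,0]]
[[48,16],[50,0]]
[[48,16],[50,0]]
[[17,16],[27,0],[48,16],[50,0]]
[[17,16],[27,0],[48,16],[50,0]]
[[17,16],[27,0],[28,16],[43,0],[48,16],[50,0]]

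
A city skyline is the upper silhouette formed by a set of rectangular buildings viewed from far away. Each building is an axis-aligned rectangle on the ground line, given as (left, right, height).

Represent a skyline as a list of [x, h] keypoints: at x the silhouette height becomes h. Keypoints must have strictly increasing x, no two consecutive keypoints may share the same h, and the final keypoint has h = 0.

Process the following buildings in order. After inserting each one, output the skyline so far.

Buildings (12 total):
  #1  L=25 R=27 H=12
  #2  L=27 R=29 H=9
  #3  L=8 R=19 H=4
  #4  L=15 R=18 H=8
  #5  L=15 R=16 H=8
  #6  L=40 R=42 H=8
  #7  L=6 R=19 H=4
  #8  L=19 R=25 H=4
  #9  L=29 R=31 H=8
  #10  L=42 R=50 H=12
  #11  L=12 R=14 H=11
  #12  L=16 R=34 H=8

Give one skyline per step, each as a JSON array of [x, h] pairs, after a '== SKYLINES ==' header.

== SKYLINES ==
[[25,12],[27,0]]
[[25,12],[27,9],[29,0]]
[[8,4],[19,0],[25,12],[27,9],[29,0]]
[[8,4],[15,8],[18,4],[19,0],[25,12],[27,9],[29,0]]
[[8,4],[15,8],[18,4],[19,0],[25,12],[27,9],[29,0]]
[[8,4],[15,8],[18,4],[19,0],[25,12],[27,9],[29,0],[40,8],[42,0]]
[[6,4],[15,8],[18,4],[19,0],[25,12],[27,9],[29,0],[40,8],[42,0]]
[[6,4],[15,8],[18,4],[25,12],[27,9],[29,0],[40,8],[42,0]]
[[6,4],[15,8],[18,4],[25,12],[27,9],[29,8],[31,0],[40,8],[42,0]]
[[6,4],[15,8],[18,4],[25,12],[27,9],[29,8],[31,0],[40,8],[42,12],[50,0]]
[[6,4],[12,11],[14,4],[15,8],[18,4],[25,12],[27,9],[29,8],[31,0],[40,8],[42,12],[50,0]]
[[6,4],[12,11],[14,4],[15,8],[25,12],[27,9],[29,8],[34,0],[40,8],[42,12],[50,0]]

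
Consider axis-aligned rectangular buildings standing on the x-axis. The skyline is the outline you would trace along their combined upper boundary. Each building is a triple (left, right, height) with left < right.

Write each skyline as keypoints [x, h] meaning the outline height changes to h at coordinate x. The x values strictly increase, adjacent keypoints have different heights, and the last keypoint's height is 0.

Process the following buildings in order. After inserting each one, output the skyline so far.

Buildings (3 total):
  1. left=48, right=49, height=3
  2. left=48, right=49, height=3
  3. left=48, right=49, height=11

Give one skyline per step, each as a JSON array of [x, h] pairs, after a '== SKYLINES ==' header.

== SKYLINES ==
[[48,3],[49,0]]
[[48,3],[49,0]]
[[48,11],[49,0]]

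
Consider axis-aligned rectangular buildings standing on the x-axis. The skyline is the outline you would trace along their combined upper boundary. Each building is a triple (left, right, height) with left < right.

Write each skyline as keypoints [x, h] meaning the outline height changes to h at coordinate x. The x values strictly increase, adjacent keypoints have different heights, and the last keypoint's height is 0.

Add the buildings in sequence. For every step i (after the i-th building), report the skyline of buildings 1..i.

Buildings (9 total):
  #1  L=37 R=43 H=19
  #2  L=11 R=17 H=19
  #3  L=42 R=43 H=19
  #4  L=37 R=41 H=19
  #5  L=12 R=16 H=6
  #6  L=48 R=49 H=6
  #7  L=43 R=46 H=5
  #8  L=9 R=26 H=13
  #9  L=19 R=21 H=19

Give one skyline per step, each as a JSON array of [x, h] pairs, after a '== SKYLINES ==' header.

== SKYLINES ==
[[37,19],[43,0]]
[[11,19],[17,0],[37,19],[43,0]]
[[11,19],[17,0],[37,19],[43,0]]
[[11,19],[17,0],[37,19],[43,0]]
[[11,19],[17,0],[37,19],[43,0]]
[[11,19],[17,0],[37,19],[43,0],[48,6],[49,0]]
[[11,19],[17,0],[37,19],[43,5],[46,0],[48,6],[49,0]]
[[9,13],[11,19],[17,13],[26,0],[37,19],[43,5],[46,0],[48,6],[49,0]]
[[9,13],[11,19],[17,13],[19,19],[21,13],[26,0],[37,19],[43,5],[46,0],[48,6],[49,0]]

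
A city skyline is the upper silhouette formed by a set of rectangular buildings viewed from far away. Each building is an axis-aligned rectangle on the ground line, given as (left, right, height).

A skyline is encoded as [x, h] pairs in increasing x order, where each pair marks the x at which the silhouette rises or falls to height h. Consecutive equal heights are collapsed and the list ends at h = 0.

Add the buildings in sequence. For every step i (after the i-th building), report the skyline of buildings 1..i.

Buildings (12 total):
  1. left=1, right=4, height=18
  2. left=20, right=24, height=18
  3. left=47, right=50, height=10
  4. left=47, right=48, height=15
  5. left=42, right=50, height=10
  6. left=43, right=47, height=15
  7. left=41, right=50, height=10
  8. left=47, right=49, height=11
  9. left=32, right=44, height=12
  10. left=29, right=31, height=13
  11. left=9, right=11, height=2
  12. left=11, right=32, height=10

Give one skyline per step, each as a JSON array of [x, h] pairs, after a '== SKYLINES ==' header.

== SKYLINES ==
[[1,18],[4,0]]
[[1,18],[4,0],[20,18],[24,0]]
[[1,18],[4,0],[20,18],[24,0],[47,10],[50,0]]
[[1,18],[4,0],[20,18],[24,0],[47,15],[48,10],[50,0]]
[[1,18],[4,0],[20,18],[24,0],[42,10],[47,15],[48,10],[50,0]]
[[1,18],[4,0],[20,18],[24,0],[42,10],[43,15],[48,10],[50,0]]
[[1,18],[4,0],[20,18],[24,0],[41,10],[43,15],[48,10],[50,0]]
[[1,18],[4,0],[20,18],[24,0],[41,10],[43,15],[48,11],[49,10],[50,0]]
[[1,18],[4,0],[20,18],[24,0],[32,12],[43,15],[48,11],[49,10],[50,0]]
[[1,18],[4,0],[20,18],[24,0],[29,13],[31,0],[32,12],[43,15],[48,11],[49,10],[50,0]]
[[1,18],[4,0],[9,2],[11,0],[20,18],[24,0],[29,13],[31,0],[32,12],[43,15],[48,11],[49,10],[50,0]]
[[1,18],[4,0],[9,2],[11,10],[20,18],[24,10],[29,13],[31,10],[32,12],[43,15],[48,11],[49,10],[50,0]]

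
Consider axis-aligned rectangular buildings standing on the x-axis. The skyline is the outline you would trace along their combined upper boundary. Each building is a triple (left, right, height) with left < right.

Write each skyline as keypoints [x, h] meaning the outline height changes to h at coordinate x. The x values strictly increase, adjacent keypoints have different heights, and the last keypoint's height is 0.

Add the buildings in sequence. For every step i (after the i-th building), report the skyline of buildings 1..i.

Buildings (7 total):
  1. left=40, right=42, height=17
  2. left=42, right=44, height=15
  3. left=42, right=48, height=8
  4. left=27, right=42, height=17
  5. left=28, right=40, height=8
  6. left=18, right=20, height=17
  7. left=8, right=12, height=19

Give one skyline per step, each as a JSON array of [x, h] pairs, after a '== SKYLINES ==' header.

== SKYLINES ==
[[40,17],[42,0]]
[[40,17],[42,15],[44,0]]
[[40,17],[42,15],[44,8],[48,0]]
[[27,17],[42,15],[44,8],[48,0]]
[[27,17],[42,15],[44,8],[48,0]]
[[18,17],[20,0],[27,17],[42,15],[44,8],[48,0]]
[[8,19],[12,0],[18,17],[20,0],[27,17],[42,15],[44,8],[48,0]]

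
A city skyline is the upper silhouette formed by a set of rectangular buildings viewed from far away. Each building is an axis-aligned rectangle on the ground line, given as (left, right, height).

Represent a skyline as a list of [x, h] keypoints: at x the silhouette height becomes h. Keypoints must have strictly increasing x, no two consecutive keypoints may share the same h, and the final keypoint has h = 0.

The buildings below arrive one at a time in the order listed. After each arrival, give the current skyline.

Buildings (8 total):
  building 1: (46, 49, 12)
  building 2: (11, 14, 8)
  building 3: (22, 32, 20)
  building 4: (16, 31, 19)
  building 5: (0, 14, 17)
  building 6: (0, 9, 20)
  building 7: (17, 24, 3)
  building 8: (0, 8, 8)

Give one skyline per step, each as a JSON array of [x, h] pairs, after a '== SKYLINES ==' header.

== SKYLINES ==
[[46,12],[49,0]]
[[11,8],[14,0],[46,12],[49,0]]
[[11,8],[14,0],[22,20],[32,0],[46,12],[49,0]]
[[11,8],[14,0],[16,19],[22,20],[32,0],[46,12],[49,0]]
[[0,17],[14,0],[16,19],[22,20],[32,0],[46,12],[49,0]]
[[0,20],[9,17],[14,0],[16,19],[22,20],[32,0],[46,12],[49,0]]
[[0,20],[9,17],[14,0],[16,19],[22,20],[32,0],[46,12],[49,0]]
[[0,20],[9,17],[14,0],[16,19],[22,20],[32,0],[46,12],[49,0]]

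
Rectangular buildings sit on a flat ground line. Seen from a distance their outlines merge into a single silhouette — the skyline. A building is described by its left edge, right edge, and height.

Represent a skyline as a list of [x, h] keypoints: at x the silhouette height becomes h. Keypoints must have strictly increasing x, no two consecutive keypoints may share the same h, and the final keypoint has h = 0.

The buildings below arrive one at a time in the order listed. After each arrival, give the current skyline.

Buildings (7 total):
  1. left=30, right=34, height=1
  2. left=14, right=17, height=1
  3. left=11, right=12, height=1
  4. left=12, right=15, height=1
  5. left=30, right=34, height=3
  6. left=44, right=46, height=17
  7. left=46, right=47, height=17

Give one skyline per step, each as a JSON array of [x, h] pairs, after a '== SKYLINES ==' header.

== SKYLINES ==
[[30,1],[34,0]]
[[14,1],[17,0],[30,1],[34,0]]
[[11,1],[12,0],[14,1],[17,0],[30,1],[34,0]]
[[11,1],[17,0],[30,1],[34,0]]
[[11,1],[17,0],[30,3],[34,0]]
[[11,1],[17,0],[30,3],[34,0],[44,17],[46,0]]
[[11,1],[17,0],[30,3],[34,0],[44,17],[47,0]]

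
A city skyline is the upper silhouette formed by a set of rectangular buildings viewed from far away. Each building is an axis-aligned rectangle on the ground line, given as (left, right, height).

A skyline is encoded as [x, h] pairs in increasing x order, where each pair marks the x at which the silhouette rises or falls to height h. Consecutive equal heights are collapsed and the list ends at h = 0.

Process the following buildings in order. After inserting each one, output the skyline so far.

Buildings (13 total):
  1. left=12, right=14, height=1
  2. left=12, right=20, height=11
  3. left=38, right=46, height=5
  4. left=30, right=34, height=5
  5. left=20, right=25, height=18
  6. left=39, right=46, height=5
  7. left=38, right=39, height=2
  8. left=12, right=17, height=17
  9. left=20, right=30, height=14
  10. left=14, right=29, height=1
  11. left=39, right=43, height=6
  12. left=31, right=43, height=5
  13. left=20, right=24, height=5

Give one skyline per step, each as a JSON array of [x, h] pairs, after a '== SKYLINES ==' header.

== SKYLINES ==
[[12,1],[14,0]]
[[12,11],[20,0]]
[[12,11],[20,0],[38,5],[46,0]]
[[12,11],[20,0],[30,5],[34,0],[38,5],[46,0]]
[[12,11],[20,18],[25,0],[30,5],[34,0],[38,5],[46,0]]
[[12,11],[20,18],[25,0],[30,5],[34,0],[38,5],[46,0]]
[[12,11],[20,18],[25,0],[30,5],[34,0],[38,5],[46,0]]
[[12,17],[17,11],[20,18],[25,0],[30,5],[34,0],[38,5],[46,0]]
[[12,17],[17,11],[20,18],[25,14],[30,5],[34,0],[38,5],[46,0]]
[[12,17],[17,11],[20,18],[25,14],[30,5],[34,0],[38,5],[46,0]]
[[12,17],[17,11],[20,18],[25,14],[30,5],[34,0],[38,5],[39,6],[43,5],[46,0]]
[[12,17],[17,11],[20,18],[25,14],[30,5],[39,6],[43,5],[46,0]]
[[12,17],[17,11],[20,18],[25,14],[30,5],[39,6],[43,5],[46,0]]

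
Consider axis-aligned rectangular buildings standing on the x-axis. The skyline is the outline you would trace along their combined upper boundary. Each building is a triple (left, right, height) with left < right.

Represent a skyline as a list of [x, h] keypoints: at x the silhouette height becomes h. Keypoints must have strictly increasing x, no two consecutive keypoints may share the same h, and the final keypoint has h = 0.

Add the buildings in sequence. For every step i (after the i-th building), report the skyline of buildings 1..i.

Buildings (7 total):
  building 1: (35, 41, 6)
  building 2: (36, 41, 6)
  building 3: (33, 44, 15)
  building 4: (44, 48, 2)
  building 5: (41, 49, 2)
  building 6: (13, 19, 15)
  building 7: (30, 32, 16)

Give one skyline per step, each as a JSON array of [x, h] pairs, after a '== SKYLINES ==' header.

== SKYLINES ==
[[35,6],[41,0]]
[[35,6],[41,0]]
[[33,15],[44,0]]
[[33,15],[44,2],[48,0]]
[[33,15],[44,2],[49,0]]
[[13,15],[19,0],[33,15],[44,2],[49,0]]
[[13,15],[19,0],[30,16],[32,0],[33,15],[44,2],[49,0]]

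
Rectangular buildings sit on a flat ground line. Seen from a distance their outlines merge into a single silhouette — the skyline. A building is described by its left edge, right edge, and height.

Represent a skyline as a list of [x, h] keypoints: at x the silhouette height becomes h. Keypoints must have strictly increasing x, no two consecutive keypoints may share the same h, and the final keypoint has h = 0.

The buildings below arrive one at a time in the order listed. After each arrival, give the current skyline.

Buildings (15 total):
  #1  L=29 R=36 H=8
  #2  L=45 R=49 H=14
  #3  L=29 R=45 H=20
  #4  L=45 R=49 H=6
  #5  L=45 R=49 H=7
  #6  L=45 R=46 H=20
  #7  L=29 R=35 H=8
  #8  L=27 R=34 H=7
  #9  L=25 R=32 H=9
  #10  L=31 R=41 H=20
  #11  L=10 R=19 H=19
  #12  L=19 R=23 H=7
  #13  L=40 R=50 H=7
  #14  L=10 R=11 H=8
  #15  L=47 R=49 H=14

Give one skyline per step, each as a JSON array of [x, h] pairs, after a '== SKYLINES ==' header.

== SKYLINES ==
[[29,8],[36,0]]
[[29,8],[36,0],[45,14],[49,0]]
[[29,20],[45,14],[49,0]]
[[29,20],[45,14],[49,0]]
[[29,20],[45,14],[49,0]]
[[29,20],[46,14],[49,0]]
[[29,20],[46,14],[49,0]]
[[27,7],[29,20],[46,14],[49,0]]
[[25,9],[29,20],[46,14],[49,0]]
[[25,9],[29,20],[46,14],[49,0]]
[[10,19],[19,0],[25,9],[29,20],[46,14],[49,0]]
[[10,19],[19,7],[23,0],[25,9],[29,20],[46,14],[49,0]]
[[10,19],[19,7],[23,0],[25,9],[29,20],[46,14],[49,7],[50,0]]
[[10,19],[19,7],[23,0],[25,9],[29,20],[46,14],[49,7],[50,0]]
[[10,19],[19,7],[23,0],[25,9],[29,20],[46,14],[49,7],[50,0]]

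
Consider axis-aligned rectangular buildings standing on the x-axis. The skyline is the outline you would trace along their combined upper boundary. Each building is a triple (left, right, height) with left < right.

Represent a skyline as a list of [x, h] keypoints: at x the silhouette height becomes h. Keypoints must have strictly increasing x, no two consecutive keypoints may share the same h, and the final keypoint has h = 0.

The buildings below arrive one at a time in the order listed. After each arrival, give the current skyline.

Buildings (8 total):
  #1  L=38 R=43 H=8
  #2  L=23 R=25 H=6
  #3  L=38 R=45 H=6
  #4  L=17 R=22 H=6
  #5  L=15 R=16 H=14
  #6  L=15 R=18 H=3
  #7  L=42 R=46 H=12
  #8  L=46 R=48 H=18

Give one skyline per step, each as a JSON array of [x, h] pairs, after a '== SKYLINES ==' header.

== SKYLINES ==
[[38,8],[43,0]]
[[23,6],[25,0],[38,8],[43,0]]
[[23,6],[25,0],[38,8],[43,6],[45,0]]
[[17,6],[22,0],[23,6],[25,0],[38,8],[43,6],[45,0]]
[[15,14],[16,0],[17,6],[22,0],[23,6],[25,0],[38,8],[43,6],[45,0]]
[[15,14],[16,3],[17,6],[22,0],[23,6],[25,0],[38,8],[43,6],[45,0]]
[[15,14],[16,3],[17,6],[22,0],[23,6],[25,0],[38,8],[42,12],[46,0]]
[[15,14],[16,3],[17,6],[22,0],[23,6],[25,0],[38,8],[42,12],[46,18],[48,0]]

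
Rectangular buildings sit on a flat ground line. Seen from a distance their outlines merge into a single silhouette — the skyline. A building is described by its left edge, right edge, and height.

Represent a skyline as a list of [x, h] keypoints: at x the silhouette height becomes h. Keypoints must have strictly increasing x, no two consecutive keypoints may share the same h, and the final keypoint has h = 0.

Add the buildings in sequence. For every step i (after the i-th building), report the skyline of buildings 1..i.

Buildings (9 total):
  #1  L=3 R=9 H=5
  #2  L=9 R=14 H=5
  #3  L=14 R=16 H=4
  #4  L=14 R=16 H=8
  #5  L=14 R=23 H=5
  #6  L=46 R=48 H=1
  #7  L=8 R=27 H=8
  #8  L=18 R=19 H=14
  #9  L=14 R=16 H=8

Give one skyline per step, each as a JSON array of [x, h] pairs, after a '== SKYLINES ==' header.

== SKYLINES ==
[[3,5],[9,0]]
[[3,5],[14,0]]
[[3,5],[14,4],[16,0]]
[[3,5],[14,8],[16,0]]
[[3,5],[14,8],[16,5],[23,0]]
[[3,5],[14,8],[16,5],[23,0],[46,1],[48,0]]
[[3,5],[8,8],[27,0],[46,1],[48,0]]
[[3,5],[8,8],[18,14],[19,8],[27,0],[46,1],[48,0]]
[[3,5],[8,8],[18,14],[19,8],[27,0],[46,1],[48,0]]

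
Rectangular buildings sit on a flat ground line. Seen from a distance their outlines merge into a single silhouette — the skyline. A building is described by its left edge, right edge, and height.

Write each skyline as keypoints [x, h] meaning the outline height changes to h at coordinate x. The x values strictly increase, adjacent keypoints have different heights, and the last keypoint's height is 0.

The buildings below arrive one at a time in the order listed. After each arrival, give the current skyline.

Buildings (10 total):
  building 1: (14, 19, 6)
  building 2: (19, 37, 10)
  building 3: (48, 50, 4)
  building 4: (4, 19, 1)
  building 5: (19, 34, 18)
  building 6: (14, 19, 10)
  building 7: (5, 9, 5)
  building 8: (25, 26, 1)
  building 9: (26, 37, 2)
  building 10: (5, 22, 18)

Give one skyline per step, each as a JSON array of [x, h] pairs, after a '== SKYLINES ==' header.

== SKYLINES ==
[[14,6],[19,0]]
[[14,6],[19,10],[37,0]]
[[14,6],[19,10],[37,0],[48,4],[50,0]]
[[4,1],[14,6],[19,10],[37,0],[48,4],[50,0]]
[[4,1],[14,6],[19,18],[34,10],[37,0],[48,4],[50,0]]
[[4,1],[14,10],[19,18],[34,10],[37,0],[48,4],[50,0]]
[[4,1],[5,5],[9,1],[14,10],[19,18],[34,10],[37,0],[48,4],[50,0]]
[[4,1],[5,5],[9,1],[14,10],[19,18],[34,10],[37,0],[48,4],[50,0]]
[[4,1],[5,5],[9,1],[14,10],[19,18],[34,10],[37,0],[48,4],[50,0]]
[[4,1],[5,18],[34,10],[37,0],[48,4],[50,0]]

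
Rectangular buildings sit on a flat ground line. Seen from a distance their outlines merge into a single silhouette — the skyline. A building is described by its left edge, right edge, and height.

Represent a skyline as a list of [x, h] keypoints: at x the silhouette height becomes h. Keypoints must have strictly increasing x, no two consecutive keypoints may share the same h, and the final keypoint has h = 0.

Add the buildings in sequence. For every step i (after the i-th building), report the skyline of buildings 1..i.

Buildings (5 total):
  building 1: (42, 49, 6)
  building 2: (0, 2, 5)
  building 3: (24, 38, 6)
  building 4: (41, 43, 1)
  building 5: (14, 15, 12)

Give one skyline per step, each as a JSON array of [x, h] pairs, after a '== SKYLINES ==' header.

== SKYLINES ==
[[42,6],[49,0]]
[[0,5],[2,0],[42,6],[49,0]]
[[0,5],[2,0],[24,6],[38,0],[42,6],[49,0]]
[[0,5],[2,0],[24,6],[38,0],[41,1],[42,6],[49,0]]
[[0,5],[2,0],[14,12],[15,0],[24,6],[38,0],[41,1],[42,6],[49,0]]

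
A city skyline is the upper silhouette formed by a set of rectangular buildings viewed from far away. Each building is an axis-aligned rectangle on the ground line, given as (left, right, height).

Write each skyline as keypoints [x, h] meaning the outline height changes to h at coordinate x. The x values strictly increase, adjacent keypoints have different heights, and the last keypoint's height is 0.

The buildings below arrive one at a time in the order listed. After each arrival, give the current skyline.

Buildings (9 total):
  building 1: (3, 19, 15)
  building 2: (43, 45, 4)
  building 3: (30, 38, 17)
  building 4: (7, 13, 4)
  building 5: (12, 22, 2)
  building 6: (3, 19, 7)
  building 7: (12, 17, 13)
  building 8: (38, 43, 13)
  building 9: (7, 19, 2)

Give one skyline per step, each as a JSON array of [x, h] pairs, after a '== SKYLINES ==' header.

== SKYLINES ==
[[3,15],[19,0]]
[[3,15],[19,0],[43,4],[45,0]]
[[3,15],[19,0],[30,17],[38,0],[43,4],[45,0]]
[[3,15],[19,0],[30,17],[38,0],[43,4],[45,0]]
[[3,15],[19,2],[22,0],[30,17],[38,0],[43,4],[45,0]]
[[3,15],[19,2],[22,0],[30,17],[38,0],[43,4],[45,0]]
[[3,15],[19,2],[22,0],[30,17],[38,0],[43,4],[45,0]]
[[3,15],[19,2],[22,0],[30,17],[38,13],[43,4],[45,0]]
[[3,15],[19,2],[22,0],[30,17],[38,13],[43,4],[45,0]]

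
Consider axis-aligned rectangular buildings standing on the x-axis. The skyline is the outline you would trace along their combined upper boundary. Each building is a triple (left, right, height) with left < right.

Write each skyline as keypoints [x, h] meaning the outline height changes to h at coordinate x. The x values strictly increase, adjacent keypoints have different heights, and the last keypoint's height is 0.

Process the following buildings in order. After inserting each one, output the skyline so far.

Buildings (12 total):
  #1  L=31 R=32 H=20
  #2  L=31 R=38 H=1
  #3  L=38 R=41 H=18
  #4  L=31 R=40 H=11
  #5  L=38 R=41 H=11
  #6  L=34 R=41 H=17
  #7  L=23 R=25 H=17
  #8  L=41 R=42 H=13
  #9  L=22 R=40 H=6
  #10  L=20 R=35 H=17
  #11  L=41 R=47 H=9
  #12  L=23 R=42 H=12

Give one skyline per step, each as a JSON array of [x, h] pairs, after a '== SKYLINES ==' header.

== SKYLINES ==
[[31,20],[32,0]]
[[31,20],[32,1],[38,0]]
[[31,20],[32,1],[38,18],[41,0]]
[[31,20],[32,11],[38,18],[41,0]]
[[31,20],[32,11],[38,18],[41,0]]
[[31,20],[32,11],[34,17],[38,18],[41,0]]
[[23,17],[25,0],[31,20],[32,11],[34,17],[38,18],[41,0]]
[[23,17],[25,0],[31,20],[32,11],[34,17],[38,18],[41,13],[42,0]]
[[22,6],[23,17],[25,6],[31,20],[32,11],[34,17],[38,18],[41,13],[42,0]]
[[20,17],[31,20],[32,17],[38,18],[41,13],[42,0]]
[[20,17],[31,20],[32,17],[38,18],[41,13],[42,9],[47,0]]
[[20,17],[31,20],[32,17],[38,18],[41,13],[42,9],[47,0]]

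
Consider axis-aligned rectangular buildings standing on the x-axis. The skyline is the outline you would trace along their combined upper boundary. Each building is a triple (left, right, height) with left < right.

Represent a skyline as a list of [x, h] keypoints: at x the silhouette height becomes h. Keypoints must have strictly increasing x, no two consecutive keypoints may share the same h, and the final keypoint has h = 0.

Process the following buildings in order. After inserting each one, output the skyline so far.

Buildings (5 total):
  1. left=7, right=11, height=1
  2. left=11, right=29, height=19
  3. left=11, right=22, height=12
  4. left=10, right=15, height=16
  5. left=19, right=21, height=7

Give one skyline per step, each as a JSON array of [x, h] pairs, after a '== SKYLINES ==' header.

== SKYLINES ==
[[7,1],[11,0]]
[[7,1],[11,19],[29,0]]
[[7,1],[11,19],[29,0]]
[[7,1],[10,16],[11,19],[29,0]]
[[7,1],[10,16],[11,19],[29,0]]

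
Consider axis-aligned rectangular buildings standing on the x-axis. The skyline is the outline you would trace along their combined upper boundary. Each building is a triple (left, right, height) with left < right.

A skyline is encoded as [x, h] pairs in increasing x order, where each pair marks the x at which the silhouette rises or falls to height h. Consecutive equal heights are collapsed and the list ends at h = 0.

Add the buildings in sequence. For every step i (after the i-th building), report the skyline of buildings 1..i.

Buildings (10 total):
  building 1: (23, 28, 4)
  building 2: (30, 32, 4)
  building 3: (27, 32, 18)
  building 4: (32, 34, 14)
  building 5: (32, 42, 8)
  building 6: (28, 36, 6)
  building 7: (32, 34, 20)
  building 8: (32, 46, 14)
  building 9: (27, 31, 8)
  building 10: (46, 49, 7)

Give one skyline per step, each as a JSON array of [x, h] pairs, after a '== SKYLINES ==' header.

== SKYLINES ==
[[23,4],[28,0]]
[[23,4],[28,0],[30,4],[32,0]]
[[23,4],[27,18],[32,0]]
[[23,4],[27,18],[32,14],[34,0]]
[[23,4],[27,18],[32,14],[34,8],[42,0]]
[[23,4],[27,18],[32,14],[34,8],[42,0]]
[[23,4],[27,18],[32,20],[34,8],[42,0]]
[[23,4],[27,18],[32,20],[34,14],[46,0]]
[[23,4],[27,18],[32,20],[34,14],[46,0]]
[[23,4],[27,18],[32,20],[34,14],[46,7],[49,0]]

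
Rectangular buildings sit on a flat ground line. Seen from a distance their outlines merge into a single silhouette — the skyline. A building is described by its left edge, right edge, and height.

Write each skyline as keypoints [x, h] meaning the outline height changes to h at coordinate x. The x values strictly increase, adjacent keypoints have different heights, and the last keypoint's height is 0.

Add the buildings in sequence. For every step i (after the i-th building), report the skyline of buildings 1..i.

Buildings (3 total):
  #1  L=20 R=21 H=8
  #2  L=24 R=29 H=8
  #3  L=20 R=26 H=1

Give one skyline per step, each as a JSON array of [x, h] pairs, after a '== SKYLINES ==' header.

== SKYLINES ==
[[20,8],[21,0]]
[[20,8],[21,0],[24,8],[29,0]]
[[20,8],[21,1],[24,8],[29,0]]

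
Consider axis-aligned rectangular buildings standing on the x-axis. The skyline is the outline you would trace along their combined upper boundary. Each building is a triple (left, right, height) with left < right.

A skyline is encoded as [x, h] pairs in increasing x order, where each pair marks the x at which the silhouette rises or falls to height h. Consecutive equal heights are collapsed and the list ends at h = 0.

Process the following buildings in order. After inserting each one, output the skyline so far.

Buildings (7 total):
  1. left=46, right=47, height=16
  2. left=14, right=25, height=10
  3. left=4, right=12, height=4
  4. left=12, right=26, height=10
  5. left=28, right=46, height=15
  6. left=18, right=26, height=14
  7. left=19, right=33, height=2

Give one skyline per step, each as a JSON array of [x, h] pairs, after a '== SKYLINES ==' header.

== SKYLINES ==
[[46,16],[47,0]]
[[14,10],[25,0],[46,16],[47,0]]
[[4,4],[12,0],[14,10],[25,0],[46,16],[47,0]]
[[4,4],[12,10],[26,0],[46,16],[47,0]]
[[4,4],[12,10],[26,0],[28,15],[46,16],[47,0]]
[[4,4],[12,10],[18,14],[26,0],[28,15],[46,16],[47,0]]
[[4,4],[12,10],[18,14],[26,2],[28,15],[46,16],[47,0]]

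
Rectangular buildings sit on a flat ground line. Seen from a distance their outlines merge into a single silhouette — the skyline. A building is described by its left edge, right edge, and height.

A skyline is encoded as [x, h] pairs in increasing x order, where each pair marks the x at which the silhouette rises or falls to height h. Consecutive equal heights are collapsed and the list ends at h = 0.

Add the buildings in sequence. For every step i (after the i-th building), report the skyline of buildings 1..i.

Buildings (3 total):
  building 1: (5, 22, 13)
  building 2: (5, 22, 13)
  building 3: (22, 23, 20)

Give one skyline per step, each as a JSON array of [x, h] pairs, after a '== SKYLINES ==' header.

== SKYLINES ==
[[5,13],[22,0]]
[[5,13],[22,0]]
[[5,13],[22,20],[23,0]]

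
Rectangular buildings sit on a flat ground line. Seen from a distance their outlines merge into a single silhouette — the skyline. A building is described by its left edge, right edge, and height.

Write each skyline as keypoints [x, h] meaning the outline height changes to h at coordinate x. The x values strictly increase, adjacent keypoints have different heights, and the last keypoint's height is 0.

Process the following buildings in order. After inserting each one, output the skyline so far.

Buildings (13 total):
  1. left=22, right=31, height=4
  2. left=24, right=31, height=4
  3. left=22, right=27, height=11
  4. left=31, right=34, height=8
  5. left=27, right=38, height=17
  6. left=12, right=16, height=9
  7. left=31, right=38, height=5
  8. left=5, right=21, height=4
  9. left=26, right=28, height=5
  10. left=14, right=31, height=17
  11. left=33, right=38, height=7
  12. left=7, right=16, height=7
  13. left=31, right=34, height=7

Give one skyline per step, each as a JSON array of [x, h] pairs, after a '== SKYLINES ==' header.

== SKYLINES ==
[[22,4],[31,0]]
[[22,4],[31,0]]
[[22,11],[27,4],[31,0]]
[[22,11],[27,4],[31,8],[34,0]]
[[22,11],[27,17],[38,0]]
[[12,9],[16,0],[22,11],[27,17],[38,0]]
[[12,9],[16,0],[22,11],[27,17],[38,0]]
[[5,4],[12,9],[16,4],[21,0],[22,11],[27,17],[38,0]]
[[5,4],[12,9],[16,4],[21,0],[22,11],[27,17],[38,0]]
[[5,4],[12,9],[14,17],[38,0]]
[[5,4],[12,9],[14,17],[38,0]]
[[5,4],[7,7],[12,9],[14,17],[38,0]]
[[5,4],[7,7],[12,9],[14,17],[38,0]]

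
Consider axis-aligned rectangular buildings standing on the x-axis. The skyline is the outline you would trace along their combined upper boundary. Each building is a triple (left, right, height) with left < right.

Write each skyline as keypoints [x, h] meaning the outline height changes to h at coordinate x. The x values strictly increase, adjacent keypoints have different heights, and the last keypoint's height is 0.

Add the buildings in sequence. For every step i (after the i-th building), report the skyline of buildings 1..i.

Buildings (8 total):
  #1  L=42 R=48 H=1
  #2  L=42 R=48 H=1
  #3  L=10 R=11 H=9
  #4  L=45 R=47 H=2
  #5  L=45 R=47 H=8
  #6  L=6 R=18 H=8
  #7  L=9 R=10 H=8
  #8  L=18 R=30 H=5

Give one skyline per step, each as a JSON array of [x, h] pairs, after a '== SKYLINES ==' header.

== SKYLINES ==
[[42,1],[48,0]]
[[42,1],[48,0]]
[[10,9],[11,0],[42,1],[48,0]]
[[10,9],[11,0],[42,1],[45,2],[47,1],[48,0]]
[[10,9],[11,0],[42,1],[45,8],[47,1],[48,0]]
[[6,8],[10,9],[11,8],[18,0],[42,1],[45,8],[47,1],[48,0]]
[[6,8],[10,9],[11,8],[18,0],[42,1],[45,8],[47,1],[48,0]]
[[6,8],[10,9],[11,8],[18,5],[30,0],[42,1],[45,8],[47,1],[48,0]]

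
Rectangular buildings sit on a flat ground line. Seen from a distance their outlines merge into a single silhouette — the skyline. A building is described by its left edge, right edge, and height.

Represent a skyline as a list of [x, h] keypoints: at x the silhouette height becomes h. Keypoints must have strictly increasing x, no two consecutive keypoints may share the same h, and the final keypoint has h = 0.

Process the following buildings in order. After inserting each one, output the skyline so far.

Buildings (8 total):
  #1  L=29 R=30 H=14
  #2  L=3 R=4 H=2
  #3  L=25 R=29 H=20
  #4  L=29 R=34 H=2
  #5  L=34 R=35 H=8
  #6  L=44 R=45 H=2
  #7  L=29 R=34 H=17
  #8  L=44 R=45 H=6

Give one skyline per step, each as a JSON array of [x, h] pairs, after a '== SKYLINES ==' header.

== SKYLINES ==
[[29,14],[30,0]]
[[3,2],[4,0],[29,14],[30,0]]
[[3,2],[4,0],[25,20],[29,14],[30,0]]
[[3,2],[4,0],[25,20],[29,14],[30,2],[34,0]]
[[3,2],[4,0],[25,20],[29,14],[30,2],[34,8],[35,0]]
[[3,2],[4,0],[25,20],[29,14],[30,2],[34,8],[35,0],[44,2],[45,0]]
[[3,2],[4,0],[25,20],[29,17],[34,8],[35,0],[44,2],[45,0]]
[[3,2],[4,0],[25,20],[29,17],[34,8],[35,0],[44,6],[45,0]]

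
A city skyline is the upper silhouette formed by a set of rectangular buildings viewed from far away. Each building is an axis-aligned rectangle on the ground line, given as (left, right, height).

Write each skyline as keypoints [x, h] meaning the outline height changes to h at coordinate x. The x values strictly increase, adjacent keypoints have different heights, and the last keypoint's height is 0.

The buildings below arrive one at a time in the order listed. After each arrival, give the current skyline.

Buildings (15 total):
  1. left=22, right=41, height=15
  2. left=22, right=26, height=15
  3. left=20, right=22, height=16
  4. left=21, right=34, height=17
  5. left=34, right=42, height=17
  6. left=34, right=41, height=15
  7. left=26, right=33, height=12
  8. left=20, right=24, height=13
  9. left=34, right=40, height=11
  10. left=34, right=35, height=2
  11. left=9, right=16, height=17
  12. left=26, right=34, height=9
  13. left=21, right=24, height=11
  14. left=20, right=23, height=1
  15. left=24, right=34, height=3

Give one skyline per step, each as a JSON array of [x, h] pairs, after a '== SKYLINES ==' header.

== SKYLINES ==
[[22,15],[41,0]]
[[22,15],[41,0]]
[[20,16],[22,15],[41,0]]
[[20,16],[21,17],[34,15],[41,0]]
[[20,16],[21,17],[42,0]]
[[20,16],[21,17],[42,0]]
[[20,16],[21,17],[42,0]]
[[20,16],[21,17],[42,0]]
[[20,16],[21,17],[42,0]]
[[20,16],[21,17],[42,0]]
[[9,17],[16,0],[20,16],[21,17],[42,0]]
[[9,17],[16,0],[20,16],[21,17],[42,0]]
[[9,17],[16,0],[20,16],[21,17],[42,0]]
[[9,17],[16,0],[20,16],[21,17],[42,0]]
[[9,17],[16,0],[20,16],[21,17],[42,0]]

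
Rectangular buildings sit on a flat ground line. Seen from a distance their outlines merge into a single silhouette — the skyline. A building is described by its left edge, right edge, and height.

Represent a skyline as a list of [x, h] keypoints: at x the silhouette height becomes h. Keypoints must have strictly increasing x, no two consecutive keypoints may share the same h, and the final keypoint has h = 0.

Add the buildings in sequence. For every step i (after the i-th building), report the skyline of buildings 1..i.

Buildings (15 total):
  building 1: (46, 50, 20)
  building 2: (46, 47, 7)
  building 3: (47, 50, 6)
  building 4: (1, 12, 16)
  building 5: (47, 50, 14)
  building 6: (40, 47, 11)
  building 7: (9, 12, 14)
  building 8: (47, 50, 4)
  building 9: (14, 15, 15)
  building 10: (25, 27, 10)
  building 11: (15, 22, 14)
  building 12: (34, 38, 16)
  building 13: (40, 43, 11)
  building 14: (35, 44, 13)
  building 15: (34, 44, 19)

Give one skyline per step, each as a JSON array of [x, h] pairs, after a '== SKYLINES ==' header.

== SKYLINES ==
[[46,20],[50,0]]
[[46,20],[50,0]]
[[46,20],[50,0]]
[[1,16],[12,0],[46,20],[50,0]]
[[1,16],[12,0],[46,20],[50,0]]
[[1,16],[12,0],[40,11],[46,20],[50,0]]
[[1,16],[12,0],[40,11],[46,20],[50,0]]
[[1,16],[12,0],[40,11],[46,20],[50,0]]
[[1,16],[12,0],[14,15],[15,0],[40,11],[46,20],[50,0]]
[[1,16],[12,0],[14,15],[15,0],[25,10],[27,0],[40,11],[46,20],[50,0]]
[[1,16],[12,0],[14,15],[15,14],[22,0],[25,10],[27,0],[40,11],[46,20],[50,0]]
[[1,16],[12,0],[14,15],[15,14],[22,0],[25,10],[27,0],[34,16],[38,0],[40,11],[46,20],[50,0]]
[[1,16],[12,0],[14,15],[15,14],[22,0],[25,10],[27,0],[34,16],[38,0],[40,11],[46,20],[50,0]]
[[1,16],[12,0],[14,15],[15,14],[22,0],[25,10],[27,0],[34,16],[38,13],[44,11],[46,20],[50,0]]
[[1,16],[12,0],[14,15],[15,14],[22,0],[25,10],[27,0],[34,19],[44,11],[46,20],[50,0]]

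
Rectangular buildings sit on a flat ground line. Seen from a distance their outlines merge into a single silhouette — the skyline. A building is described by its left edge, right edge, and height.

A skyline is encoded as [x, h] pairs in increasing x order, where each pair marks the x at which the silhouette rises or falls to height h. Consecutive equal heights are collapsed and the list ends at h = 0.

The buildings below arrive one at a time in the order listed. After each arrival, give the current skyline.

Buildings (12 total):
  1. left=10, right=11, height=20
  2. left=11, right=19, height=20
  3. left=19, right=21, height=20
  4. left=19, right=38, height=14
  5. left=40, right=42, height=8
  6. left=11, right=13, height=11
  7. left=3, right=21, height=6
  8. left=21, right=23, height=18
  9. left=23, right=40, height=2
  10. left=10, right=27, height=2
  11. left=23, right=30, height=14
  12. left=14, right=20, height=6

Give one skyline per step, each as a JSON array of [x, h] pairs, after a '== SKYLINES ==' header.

== SKYLINES ==
[[10,20],[11,0]]
[[10,20],[19,0]]
[[10,20],[21,0]]
[[10,20],[21,14],[38,0]]
[[10,20],[21,14],[38,0],[40,8],[42,0]]
[[10,20],[21,14],[38,0],[40,8],[42,0]]
[[3,6],[10,20],[21,14],[38,0],[40,8],[42,0]]
[[3,6],[10,20],[21,18],[23,14],[38,0],[40,8],[42,0]]
[[3,6],[10,20],[21,18],[23,14],[38,2],[40,8],[42,0]]
[[3,6],[10,20],[21,18],[23,14],[38,2],[40,8],[42,0]]
[[3,6],[10,20],[21,18],[23,14],[38,2],[40,8],[42,0]]
[[3,6],[10,20],[21,18],[23,14],[38,2],[40,8],[42,0]]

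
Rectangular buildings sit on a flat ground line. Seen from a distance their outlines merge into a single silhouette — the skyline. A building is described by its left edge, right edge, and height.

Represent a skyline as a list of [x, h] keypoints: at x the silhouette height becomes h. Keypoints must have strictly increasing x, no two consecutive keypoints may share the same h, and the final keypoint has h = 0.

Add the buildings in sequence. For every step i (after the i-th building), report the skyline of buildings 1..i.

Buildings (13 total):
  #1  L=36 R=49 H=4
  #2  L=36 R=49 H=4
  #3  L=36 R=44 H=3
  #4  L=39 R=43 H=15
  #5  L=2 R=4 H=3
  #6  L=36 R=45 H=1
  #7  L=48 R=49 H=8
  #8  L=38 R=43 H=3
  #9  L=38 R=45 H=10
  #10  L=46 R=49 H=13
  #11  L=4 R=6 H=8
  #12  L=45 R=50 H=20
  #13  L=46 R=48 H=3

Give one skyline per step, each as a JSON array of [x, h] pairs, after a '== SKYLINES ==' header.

== SKYLINES ==
[[36,4],[49,0]]
[[36,4],[49,0]]
[[36,4],[49,0]]
[[36,4],[39,15],[43,4],[49,0]]
[[2,3],[4,0],[36,4],[39,15],[43,4],[49,0]]
[[2,3],[4,0],[36,4],[39,15],[43,4],[49,0]]
[[2,3],[4,0],[36,4],[39,15],[43,4],[48,8],[49,0]]
[[2,3],[4,0],[36,4],[39,15],[43,4],[48,8],[49,0]]
[[2,3],[4,0],[36,4],[38,10],[39,15],[43,10],[45,4],[48,8],[49,0]]
[[2,3],[4,0],[36,4],[38,10],[39,15],[43,10],[45,4],[46,13],[49,0]]
[[2,3],[4,8],[6,0],[36,4],[38,10],[39,15],[43,10],[45,4],[46,13],[49,0]]
[[2,3],[4,8],[6,0],[36,4],[38,10],[39,15],[43,10],[45,20],[50,0]]
[[2,3],[4,8],[6,0],[36,4],[38,10],[39,15],[43,10],[45,20],[50,0]]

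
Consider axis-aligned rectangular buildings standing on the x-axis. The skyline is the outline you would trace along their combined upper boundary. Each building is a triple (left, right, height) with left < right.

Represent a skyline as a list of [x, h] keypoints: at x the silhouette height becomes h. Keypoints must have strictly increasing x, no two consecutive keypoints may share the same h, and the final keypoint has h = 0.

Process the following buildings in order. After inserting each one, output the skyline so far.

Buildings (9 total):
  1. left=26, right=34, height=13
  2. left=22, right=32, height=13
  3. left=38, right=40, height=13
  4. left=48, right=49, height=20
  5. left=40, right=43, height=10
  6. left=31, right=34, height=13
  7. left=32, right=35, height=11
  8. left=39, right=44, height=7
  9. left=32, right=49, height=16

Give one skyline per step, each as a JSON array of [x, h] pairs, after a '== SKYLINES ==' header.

== SKYLINES ==
[[26,13],[34,0]]
[[22,13],[34,0]]
[[22,13],[34,0],[38,13],[40,0]]
[[22,13],[34,0],[38,13],[40,0],[48,20],[49,0]]
[[22,13],[34,0],[38,13],[40,10],[43,0],[48,20],[49,0]]
[[22,13],[34,0],[38,13],[40,10],[43,0],[48,20],[49,0]]
[[22,13],[34,11],[35,0],[38,13],[40,10],[43,0],[48,20],[49,0]]
[[22,13],[34,11],[35,0],[38,13],[40,10],[43,7],[44,0],[48,20],[49,0]]
[[22,13],[32,16],[48,20],[49,0]]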